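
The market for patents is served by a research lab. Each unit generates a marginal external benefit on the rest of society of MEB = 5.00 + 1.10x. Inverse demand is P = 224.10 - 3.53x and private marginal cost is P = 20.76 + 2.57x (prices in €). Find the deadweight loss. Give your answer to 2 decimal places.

DWL = €173.62

Market equilibrium (private): 20.76 + 2.57x = 224.10 - 3.53x → x_m = 33.3344.
Social marginal cost = private MC − MEB = 15.76 + 1.47x.
Set SMC = demand: 15.76 + 1.47x = 224.10 - 3.53x → x* = 41.6680.
Height of the DWL triangle at x_m is demand(x_m) − SMC(x_m) = MEB(x_m) = 41.6679.
DWL = ½ × 8.3336 × 41.6679 = 173.6218.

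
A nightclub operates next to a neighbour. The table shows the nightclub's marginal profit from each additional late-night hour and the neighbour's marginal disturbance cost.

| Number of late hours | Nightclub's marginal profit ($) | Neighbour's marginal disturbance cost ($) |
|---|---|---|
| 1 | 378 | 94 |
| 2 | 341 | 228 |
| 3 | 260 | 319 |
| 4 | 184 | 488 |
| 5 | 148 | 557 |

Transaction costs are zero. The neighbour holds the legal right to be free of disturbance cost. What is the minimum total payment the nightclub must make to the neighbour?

Efficient level: marginal profit ≥ marginal disturbance cost through level 2, so k* = 2.
With the neighbour holding the right, the nightclub must at least compensate total damage at k*: 94 + 228 = 322.

$322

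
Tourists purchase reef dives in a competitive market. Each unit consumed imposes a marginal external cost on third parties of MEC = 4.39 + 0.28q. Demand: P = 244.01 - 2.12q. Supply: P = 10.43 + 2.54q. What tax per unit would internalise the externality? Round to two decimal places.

Social marginal benefit = demand − MEC = 239.62 - 2.40q.
Set SMB = MC: 239.62 - 2.40q = 10.43 + 2.54q → q* = 46.3947.
The Pigouvian tax equals MEC at q*: 4.39 + 0.28×46.3947 = 17.3805.

tax = 17.38 per unit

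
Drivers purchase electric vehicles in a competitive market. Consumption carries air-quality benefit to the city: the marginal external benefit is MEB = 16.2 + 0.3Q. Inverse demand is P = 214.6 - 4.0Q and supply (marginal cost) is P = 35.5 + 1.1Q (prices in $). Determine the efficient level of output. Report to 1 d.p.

Social marginal benefit = demand + MEB = 230.8 - 3.7Q.
Set SMB = MC: 230.8 - 3.7Q = 35.5 + 1.1Q → Q* = 40.6875.

Q* = 40.7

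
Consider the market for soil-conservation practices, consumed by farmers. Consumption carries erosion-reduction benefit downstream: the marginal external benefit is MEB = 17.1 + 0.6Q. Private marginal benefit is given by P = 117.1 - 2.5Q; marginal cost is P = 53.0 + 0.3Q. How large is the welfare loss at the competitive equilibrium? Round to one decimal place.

DWL = 216.1

Market equilibrium (private): 53.0 + 0.3Q = 117.1 - 2.5Q → Q_m = 22.8929.
Social marginal benefit = demand + MEB = 134.2 - 1.9Q.
Set SMB = MC: 134.2 - 1.9Q = 53.0 + 0.3Q → Q* = 36.9091.
The loss is the area between SMB and MC from Q* to Q_m; with linear curves that's a triangle of height MEB(Q_m).
DWL = ½ × 14.0162 × 30.8357 = 216.0997.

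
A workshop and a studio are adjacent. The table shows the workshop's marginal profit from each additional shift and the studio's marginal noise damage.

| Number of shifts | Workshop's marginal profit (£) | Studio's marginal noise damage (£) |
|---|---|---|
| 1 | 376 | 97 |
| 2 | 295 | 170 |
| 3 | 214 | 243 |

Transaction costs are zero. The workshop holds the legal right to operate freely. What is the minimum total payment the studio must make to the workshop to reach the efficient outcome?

£214

Left alone the workshop would choose level 3 (marginal profit stays positive).
Efficient level: k* = 2 (marginal profit ≥ marginal noise damage through 2).
The studio must at least cover the workshop's forgone profit from cutting 3→2: 214 = 214.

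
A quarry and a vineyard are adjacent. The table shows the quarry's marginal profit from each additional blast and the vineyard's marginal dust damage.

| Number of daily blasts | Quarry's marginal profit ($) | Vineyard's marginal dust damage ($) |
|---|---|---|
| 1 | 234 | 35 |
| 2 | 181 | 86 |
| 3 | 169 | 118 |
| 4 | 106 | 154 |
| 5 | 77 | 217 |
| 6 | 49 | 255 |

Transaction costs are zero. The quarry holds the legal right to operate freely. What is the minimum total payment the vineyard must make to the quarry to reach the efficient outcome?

$232

Left alone the quarry would choose level 6 (marginal profit stays positive).
Efficient level: k* = 3 (marginal profit ≥ marginal dust damage through 3).
The vineyard must at least cover the quarry's forgone profit from cutting 6→3: 106 + 77 + 49 = 232.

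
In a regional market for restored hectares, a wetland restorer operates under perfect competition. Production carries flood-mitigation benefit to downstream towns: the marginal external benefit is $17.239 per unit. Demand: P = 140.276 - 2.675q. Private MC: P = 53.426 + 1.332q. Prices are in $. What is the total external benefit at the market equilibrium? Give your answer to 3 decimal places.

Market equilibrium (private): 53.426 + 1.332q = 140.276 - 2.675q → q_m = 21.6746.
Total external benefit = MEB × q_m = 17.239 × 21.6746 = 373.6484.

$373.648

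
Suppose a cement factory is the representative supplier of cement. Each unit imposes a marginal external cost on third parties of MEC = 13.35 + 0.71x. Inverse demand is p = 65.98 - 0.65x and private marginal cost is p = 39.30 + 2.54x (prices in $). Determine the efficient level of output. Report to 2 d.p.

Social marginal cost = private MC + MEC = 52.65 + 3.25x.
Set SMC = demand: 52.65 + 3.25x = 65.98 - 0.65x → x* = 3.4179.

x* = 3.42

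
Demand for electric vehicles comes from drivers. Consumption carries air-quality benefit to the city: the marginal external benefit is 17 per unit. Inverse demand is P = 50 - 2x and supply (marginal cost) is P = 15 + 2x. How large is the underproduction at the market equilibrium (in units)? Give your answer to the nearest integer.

Market equilibrium (private): 15 + 2x = 50 - 2x → x_m = 8.7500.
Social marginal benefit = demand + MEB = 67 - 2x.
Set SMB = MC: 67 - 2x = 15 + 2x → x* = 13.0000.
Gap = |8.7500 − 13.0000| = 4.2500.

4 units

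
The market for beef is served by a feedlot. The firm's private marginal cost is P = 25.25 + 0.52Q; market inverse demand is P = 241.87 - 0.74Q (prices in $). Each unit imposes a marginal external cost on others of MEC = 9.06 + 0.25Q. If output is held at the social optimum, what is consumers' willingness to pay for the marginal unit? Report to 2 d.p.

P = $140.15

Social marginal cost = private MC + MEC = 34.31 + 0.77Q.
Set SMC = demand: 34.31 + 0.77Q = 241.87 - 0.74Q → Q* = 137.4570.
Consumer price on the demand curve at Q*: 241.87 − 0.74×137.4570 = 140.1518.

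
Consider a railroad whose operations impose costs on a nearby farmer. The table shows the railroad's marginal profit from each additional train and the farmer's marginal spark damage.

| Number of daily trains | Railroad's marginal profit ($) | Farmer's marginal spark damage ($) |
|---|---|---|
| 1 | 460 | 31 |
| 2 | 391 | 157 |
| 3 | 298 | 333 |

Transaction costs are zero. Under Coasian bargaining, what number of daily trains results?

Bargaining reaches the level where marginal profit last exceeds marginal spark damage.
That holds through level 2 (391 ≥ 157) but not at 3 (298 < 333).

2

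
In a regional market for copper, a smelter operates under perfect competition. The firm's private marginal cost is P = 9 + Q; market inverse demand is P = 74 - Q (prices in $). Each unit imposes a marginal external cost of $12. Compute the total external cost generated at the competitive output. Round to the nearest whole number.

Market equilibrium (private): 9 + Q = 74 - Q → Q_m = 32.5000.
Total external cost = MEC × Q_m = 12 × 32.5000 = 390.0000.

$390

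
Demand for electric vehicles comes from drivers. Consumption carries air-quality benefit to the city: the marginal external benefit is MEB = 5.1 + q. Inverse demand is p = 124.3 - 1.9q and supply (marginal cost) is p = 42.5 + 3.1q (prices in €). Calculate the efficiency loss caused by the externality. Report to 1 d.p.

Market equilibrium (private): 42.5 + 3.1q = 124.3 - 1.9q → q_m = 16.3600.
Social marginal benefit = demand + MEB = 129.4 - 0.9q.
Set SMB = MC: 129.4 - 0.9q = 42.5 + 3.1q → q* = 21.7250.
The welfare-loss triangle has base |q_m − q*| and height MEB(q_m) (the vertical gap between SMB and MC is zero at q* and MEB at q_m).
DWL = ½ × 5.3650 × 21.4600 = 57.5665.

DWL = €57.6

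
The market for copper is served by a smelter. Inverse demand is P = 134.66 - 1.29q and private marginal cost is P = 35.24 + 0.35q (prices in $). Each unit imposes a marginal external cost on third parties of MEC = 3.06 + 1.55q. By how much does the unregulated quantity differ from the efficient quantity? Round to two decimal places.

30.42 units

Market equilibrium (private): 35.24 + 0.35q = 134.66 - 1.29q → q_m = 60.6220.
Social marginal cost = private MC + MEC = 38.30 + 1.90q.
Set SMC = demand: 38.30 + 1.90q = 134.66 - 1.29q → q* = 30.2069.
Gap = |60.6220 − 30.2069| = 30.4151.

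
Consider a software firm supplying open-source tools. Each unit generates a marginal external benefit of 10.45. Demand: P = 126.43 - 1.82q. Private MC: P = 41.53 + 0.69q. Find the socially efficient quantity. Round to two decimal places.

q* = 37.99

Social marginal cost = private MC − MEB = 31.08 + 0.69q.
Set SMC = demand: 31.08 + 0.69q = 126.43 - 1.82q → q* = 37.9880.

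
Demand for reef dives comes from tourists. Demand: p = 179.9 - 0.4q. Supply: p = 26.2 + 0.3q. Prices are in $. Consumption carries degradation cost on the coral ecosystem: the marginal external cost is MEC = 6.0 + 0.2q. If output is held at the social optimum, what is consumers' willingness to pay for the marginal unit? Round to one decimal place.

P = $114.3

Social marginal benefit = demand − MEC = 173.9 - 0.6q.
Set SMB = MC: 173.9 - 0.6q = 26.2 + 0.3q → q* = 164.1111.
Consumer price on the demand curve at q*: 179.9 − 0.4×164.1111 = 114.2556.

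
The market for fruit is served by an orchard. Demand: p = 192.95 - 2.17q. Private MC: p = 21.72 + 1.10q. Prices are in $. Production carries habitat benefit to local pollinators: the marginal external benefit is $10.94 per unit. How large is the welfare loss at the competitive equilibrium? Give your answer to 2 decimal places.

DWL = $18.30

Market equilibrium (private): 21.72 + 1.10q = 192.95 - 2.17q → q_m = 52.3639.
Social marginal cost = private MC − MEB = 10.78 + 1.10q.
Set SMC = demand: 10.78 + 1.10q = 192.95 - 2.17q → q* = 55.7095.
The loss is the area between SMC and demand from q* to q_m; with linear curves that's a triangle of height MEB(q_m).
DWL = ½ × 3.3456 × 10.9400 = 18.3004.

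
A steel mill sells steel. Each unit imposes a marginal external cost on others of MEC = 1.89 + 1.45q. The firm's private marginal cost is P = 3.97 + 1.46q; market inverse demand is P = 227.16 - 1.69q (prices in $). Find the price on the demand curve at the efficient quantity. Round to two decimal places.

P = $145.86

Social marginal cost = private MC + MEC = 5.86 + 2.91q.
Set SMC = demand: 5.86 + 2.91q = 227.16 - 1.69q → q* = 48.1087.
Consumer price on the demand curve at q*: 227.16 − 1.69×48.1087 = 145.8563.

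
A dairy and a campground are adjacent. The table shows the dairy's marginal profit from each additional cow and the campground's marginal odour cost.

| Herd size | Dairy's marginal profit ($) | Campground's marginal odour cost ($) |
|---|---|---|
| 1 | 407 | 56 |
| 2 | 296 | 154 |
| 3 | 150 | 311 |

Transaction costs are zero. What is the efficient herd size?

2

Bargaining reaches the level where marginal profit last exceeds marginal odour cost.
That holds through level 2 (296 ≥ 154) but not at 3 (150 < 311).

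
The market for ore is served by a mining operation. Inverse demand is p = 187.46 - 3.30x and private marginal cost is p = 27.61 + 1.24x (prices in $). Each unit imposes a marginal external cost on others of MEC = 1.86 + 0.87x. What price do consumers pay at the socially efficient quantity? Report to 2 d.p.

P = $91.09

Social marginal cost = private MC + MEC = 29.47 + 2.11x.
Set SMC = demand: 29.47 + 2.11x = 187.46 - 3.30x → x* = 29.2033.
Consumer price on the demand curve at x*: 187.46 − 3.30×29.2033 = 91.0891.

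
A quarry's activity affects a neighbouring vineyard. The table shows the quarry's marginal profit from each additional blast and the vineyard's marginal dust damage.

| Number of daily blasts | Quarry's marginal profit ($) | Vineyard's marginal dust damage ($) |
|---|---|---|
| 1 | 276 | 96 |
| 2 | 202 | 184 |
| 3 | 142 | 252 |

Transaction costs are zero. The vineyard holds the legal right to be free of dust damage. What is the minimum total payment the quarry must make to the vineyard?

Efficient level: marginal profit ≥ marginal dust damage through level 2, so k* = 2.
With the vineyard holding the right, the quarry must at least compensate total damage at k*: 96 + 184 = 280.

$280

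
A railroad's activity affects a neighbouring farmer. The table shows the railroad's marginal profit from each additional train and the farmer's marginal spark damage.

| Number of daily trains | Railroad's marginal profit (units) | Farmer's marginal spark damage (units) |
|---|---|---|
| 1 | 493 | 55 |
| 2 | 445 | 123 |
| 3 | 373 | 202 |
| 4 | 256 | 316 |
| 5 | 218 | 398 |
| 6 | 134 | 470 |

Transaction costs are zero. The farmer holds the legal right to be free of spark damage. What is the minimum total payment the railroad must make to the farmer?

Efficient level: marginal profit ≥ marginal spark damage through level 3, so k* = 3.
With the farmer holding the right, the railroad must at least compensate total damage at k*: 55 + 123 + 202 = 380.

380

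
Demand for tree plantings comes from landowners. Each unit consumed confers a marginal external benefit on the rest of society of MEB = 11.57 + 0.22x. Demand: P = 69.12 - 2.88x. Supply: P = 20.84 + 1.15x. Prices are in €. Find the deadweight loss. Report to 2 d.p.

DWL = €26.48

Market equilibrium (private): 20.84 + 1.15x = 69.12 - 2.88x → x_m = 11.9801.
Social marginal benefit = demand + MEB = 80.69 - 2.66x.
Set SMB = MC: 80.69 - 2.66x = 20.84 + 1.15x → x* = 15.7087.
The loss is the area between SMB and MC from x* to x_m; with linear curves that's a triangle of height MEB(x_m).
DWL = ½ × 3.7286 × 14.2056 = 26.4835.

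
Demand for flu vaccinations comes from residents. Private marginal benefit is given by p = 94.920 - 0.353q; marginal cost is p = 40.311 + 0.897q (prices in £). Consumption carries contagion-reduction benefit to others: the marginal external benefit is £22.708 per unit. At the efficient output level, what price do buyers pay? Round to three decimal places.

Social marginal benefit = demand + MEB = 117.628 - 0.353q.
Set SMB = MC: 117.628 - 0.353q = 40.311 + 0.897q → q* = 61.8536.
Consumer price on the demand curve at q*: 94.920 − 0.353×61.8536 = 73.0857.

P = £73.086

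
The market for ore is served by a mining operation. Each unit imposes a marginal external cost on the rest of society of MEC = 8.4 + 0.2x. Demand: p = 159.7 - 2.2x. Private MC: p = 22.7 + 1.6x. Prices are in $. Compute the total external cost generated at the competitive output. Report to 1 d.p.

Market equilibrium (private): 22.7 + 1.6x = 159.7 - 2.2x → x_m = 36.0526.
Total external cost = ∫₀^{x_m} (8.4 + 0.2x) dx = 8.4×36.0526 + ½×0.2×36.0526² = 432.8208.

$432.8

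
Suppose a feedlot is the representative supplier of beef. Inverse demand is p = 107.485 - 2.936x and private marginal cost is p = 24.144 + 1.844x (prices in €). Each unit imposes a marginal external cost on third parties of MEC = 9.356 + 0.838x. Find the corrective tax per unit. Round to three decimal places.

tax = €20.392 per unit

Social marginal cost = private MC + MEC = 33.500 + 2.682x.
Set SMC = demand: 33.500 + 2.682x = 107.485 - 2.936x → x* = 13.1693.
The Pigouvian tax equals MEC at x*: 9.356 + 0.838×13.1693 = 20.3919.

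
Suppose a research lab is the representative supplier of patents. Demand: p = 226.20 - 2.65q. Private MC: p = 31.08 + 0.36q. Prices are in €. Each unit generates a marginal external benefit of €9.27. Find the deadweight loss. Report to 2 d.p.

Market equilibrium (private): 31.08 + 0.36q = 226.20 - 2.65q → q_m = 64.8239.
Social marginal cost = private MC − MEB = 21.81 + 0.36q.
Set SMC = demand: 21.81 + 0.36q = 226.20 - 2.65q → q* = 67.9037.
Height of the DWL triangle at q_m is demand(q_m) − SMC(q_m) = MEB(q_m) = 9.2700.
DWL = ½ × 3.0798 × 9.2700 = 14.2749.

DWL = €14.27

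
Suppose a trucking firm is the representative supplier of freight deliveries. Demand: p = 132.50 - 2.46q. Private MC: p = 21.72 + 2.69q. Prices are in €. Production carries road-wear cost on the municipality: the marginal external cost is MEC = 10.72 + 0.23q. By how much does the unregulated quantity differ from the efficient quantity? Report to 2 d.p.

2.91 units

Market equilibrium (private): 21.72 + 2.69q = 132.50 - 2.46q → q_m = 21.5107.
Social marginal cost = private MC + MEC = 32.44 + 2.92q.
Set SMC = demand: 32.44 + 2.92q = 132.50 - 2.46q → q* = 18.5985.
Gap = |21.5107 − 18.5985| = 2.9122.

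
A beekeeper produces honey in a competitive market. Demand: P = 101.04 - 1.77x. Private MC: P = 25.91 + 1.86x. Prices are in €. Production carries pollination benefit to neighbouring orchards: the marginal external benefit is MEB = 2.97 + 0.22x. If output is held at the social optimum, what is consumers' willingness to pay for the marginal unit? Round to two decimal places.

P = €60.50

Social marginal cost = private MC − MEB = 22.94 + 1.64x.
Set SMC = demand: 22.94 + 1.64x = 101.04 - 1.77x → x* = 22.9032.
Consumer price on the demand curve at x*: 101.04 − 1.77×22.9032 = 60.5013.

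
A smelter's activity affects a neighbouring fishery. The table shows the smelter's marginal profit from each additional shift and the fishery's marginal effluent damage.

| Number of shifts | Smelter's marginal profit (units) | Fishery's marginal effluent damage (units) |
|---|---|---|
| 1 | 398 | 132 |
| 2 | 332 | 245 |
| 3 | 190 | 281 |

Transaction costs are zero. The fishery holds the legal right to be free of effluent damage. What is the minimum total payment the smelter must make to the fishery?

377

Efficient level: marginal profit ≥ marginal effluent damage through level 2, so k* = 2.
With the fishery holding the right, the smelter must at least compensate total damage at k*: 132 + 245 = 377.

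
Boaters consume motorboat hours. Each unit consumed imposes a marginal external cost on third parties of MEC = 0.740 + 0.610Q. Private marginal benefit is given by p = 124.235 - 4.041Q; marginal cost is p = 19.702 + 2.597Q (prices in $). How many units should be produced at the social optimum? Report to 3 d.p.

Q* = 14.320

Social marginal benefit = demand − MEC = 123.495 - 4.651Q.
Set SMB = MC: 123.495 - 4.651Q = 19.702 + 2.597Q → Q* = 14.3202.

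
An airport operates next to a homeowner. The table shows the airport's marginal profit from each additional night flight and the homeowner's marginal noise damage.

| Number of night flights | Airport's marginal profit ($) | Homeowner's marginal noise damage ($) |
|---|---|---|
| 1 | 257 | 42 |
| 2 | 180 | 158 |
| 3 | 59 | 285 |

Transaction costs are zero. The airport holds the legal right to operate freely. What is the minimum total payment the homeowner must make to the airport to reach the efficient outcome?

$59

Left alone the airport would choose level 3 (marginal profit stays positive).
Efficient level: k* = 2 (marginal profit ≥ marginal noise damage through 2).
The homeowner must at least cover the airport's forgone profit from cutting 3→2: 59 = 59.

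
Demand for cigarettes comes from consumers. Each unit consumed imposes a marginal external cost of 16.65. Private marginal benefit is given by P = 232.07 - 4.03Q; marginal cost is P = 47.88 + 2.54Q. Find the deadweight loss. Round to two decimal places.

DWL = 21.10

Market equilibrium (private): 47.88 + 2.54Q = 232.07 - 4.03Q → Q_m = 28.0350.
Social marginal benefit = demand − MEC = 215.42 - 4.03Q.
Set SMB = MC: 215.42 - 4.03Q = 47.88 + 2.54Q → Q* = 25.5008.
Height of the DWL triangle at Q_m is MC(Q_m) − SMB(Q_m) = MEC(Q_m) = 16.6500.
DWL = ½ × 2.5342 × 16.6500 = 21.0972.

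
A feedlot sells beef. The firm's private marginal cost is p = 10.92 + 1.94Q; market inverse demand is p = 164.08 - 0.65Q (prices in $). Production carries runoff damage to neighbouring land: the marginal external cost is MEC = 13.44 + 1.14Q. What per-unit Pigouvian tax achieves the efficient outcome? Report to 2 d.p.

tax = $56.14 per unit

Social marginal cost = private MC + MEC = 24.36 + 3.08Q.
Set SMC = demand: 24.36 + 3.08Q = 164.08 - 0.65Q → Q* = 37.4584.
The Pigouvian tax equals MEC at Q*: 13.44 + 1.14×37.4584 = 56.1426.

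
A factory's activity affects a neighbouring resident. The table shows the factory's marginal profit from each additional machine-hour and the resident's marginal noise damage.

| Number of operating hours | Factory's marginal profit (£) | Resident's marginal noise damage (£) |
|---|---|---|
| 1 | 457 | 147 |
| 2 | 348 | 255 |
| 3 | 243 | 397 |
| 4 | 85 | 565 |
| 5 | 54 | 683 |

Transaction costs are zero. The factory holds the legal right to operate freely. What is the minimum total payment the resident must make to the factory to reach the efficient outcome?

Left alone the factory would choose level 5 (marginal profit stays positive).
Efficient level: k* = 2 (marginal profit ≥ marginal noise damage through 2).
The resident must at least cover the factory's forgone profit from cutting 5→2: 243 + 85 + 54 = 382.

£382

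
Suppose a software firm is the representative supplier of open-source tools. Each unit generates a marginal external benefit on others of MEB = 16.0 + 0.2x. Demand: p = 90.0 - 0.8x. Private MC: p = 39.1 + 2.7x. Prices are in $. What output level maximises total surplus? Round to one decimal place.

x* = 20.3

Social marginal cost = private MC − MEB = 23.1 + 2.5x.
Set SMC = demand: 23.1 + 2.5x = 90.0 - 0.8x → x* = 20.2727.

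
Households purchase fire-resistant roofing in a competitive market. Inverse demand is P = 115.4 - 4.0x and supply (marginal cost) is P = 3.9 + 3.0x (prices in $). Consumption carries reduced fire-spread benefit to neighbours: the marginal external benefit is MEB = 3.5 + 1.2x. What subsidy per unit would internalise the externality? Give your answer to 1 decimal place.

Social marginal benefit = demand + MEB = 118.9 - 2.8x.
Set SMB = MC: 118.9 - 2.8x = 3.9 + 3.0x → x* = 19.8276.
The Pigouvian subsidy equals MEB at x*: 3.5 + 1.2×19.8276 = 27.2931.

subsidy = $27.3 per unit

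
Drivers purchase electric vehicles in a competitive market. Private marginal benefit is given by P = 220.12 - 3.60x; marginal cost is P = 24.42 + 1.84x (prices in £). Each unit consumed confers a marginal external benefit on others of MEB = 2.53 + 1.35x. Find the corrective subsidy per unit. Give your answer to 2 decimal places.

Social marginal benefit = demand + MEB = 222.65 - 2.25x.
Set SMB = MC: 222.65 - 2.25x = 24.42 + 1.84x → x* = 48.4670.
The Pigouvian subsidy equals MEB at x*: 2.53 + 1.35×48.4670 = 67.9605.

subsidy = £67.96 per unit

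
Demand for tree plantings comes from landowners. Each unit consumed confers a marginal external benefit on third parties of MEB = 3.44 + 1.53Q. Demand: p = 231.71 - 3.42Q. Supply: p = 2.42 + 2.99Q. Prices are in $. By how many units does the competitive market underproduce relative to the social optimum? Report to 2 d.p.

11.92 units

Market equilibrium (private): 2.42 + 2.99Q = 231.71 - 3.42Q → Q_m = 35.7707.
Social marginal benefit = demand + MEB = 235.15 - 1.89Q.
Set SMB = MC: 235.15 - 1.89Q = 2.42 + 2.99Q → Q* = 47.6906.
Gap = |35.7707 − 47.6906| = 11.9199.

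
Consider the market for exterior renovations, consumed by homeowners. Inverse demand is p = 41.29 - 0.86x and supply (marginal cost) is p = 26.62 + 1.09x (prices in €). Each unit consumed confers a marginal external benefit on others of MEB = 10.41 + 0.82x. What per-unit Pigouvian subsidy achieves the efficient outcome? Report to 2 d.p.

Social marginal benefit = demand + MEB = 51.70 - 0.04x.
Set SMB = MC: 51.70 - 0.04x = 26.62 + 1.09x → x* = 22.1947.
The Pigouvian subsidy equals MEB at x*: 10.41 + 0.82×22.1947 = 28.6097.

subsidy = €28.61 per unit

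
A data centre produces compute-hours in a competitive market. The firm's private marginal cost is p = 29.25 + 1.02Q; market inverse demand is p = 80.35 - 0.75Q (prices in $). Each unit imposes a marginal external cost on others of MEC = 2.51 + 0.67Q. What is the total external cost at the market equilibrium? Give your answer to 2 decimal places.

Market equilibrium (private): 29.25 + 1.02Q = 80.35 - 0.75Q → Q_m = 28.8701.
Total external cost = ∫₀^{Q_m} (2.51 + 0.67Q) dQ = 2.51×28.8701 + ½×0.67×28.8701² = 351.6806.

$351.68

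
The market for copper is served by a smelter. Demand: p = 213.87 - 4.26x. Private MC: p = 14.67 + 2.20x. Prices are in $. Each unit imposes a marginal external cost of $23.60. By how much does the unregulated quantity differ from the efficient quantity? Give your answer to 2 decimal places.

Market equilibrium (private): 14.67 + 2.20x = 213.87 - 4.26x → x_m = 30.8359.
Social marginal cost = private MC + MEC = 38.27 + 2.20x.
Set SMC = demand: 38.27 + 2.20x = 213.87 - 4.26x → x* = 27.1827.
Gap = |30.8359 − 27.1827| = 3.6532.

3.65 units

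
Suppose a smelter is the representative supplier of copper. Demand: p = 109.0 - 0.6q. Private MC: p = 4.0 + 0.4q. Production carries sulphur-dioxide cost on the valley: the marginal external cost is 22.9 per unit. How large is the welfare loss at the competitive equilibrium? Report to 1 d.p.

DWL = 262.2

Market equilibrium (private): 4.0 + 0.4q = 109.0 - 0.6q → q_m = 105.0000.
Social marginal cost = private MC + MEC = 26.9 + 0.4q.
Set SMC = demand: 26.9 + 0.4q = 109.0 - 0.6q → q* = 82.1000.
The welfare-loss triangle has base |q_m − q*| and height MEC(q_m) (the vertical gap between SMC and demand is zero at q* and MEC at q_m).
DWL = ½ × 22.9000 × 22.9000 = 262.2050.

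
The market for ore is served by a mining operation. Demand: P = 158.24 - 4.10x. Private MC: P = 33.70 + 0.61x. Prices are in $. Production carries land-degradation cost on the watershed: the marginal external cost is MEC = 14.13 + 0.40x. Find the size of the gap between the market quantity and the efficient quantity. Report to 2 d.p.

Market equilibrium (private): 33.70 + 0.61x = 158.24 - 4.10x → x_m = 26.4416.
Social marginal cost = private MC + MEC = 47.83 + 1.01x.
Set SMC = demand: 47.83 + 1.01x = 158.24 - 4.10x → x* = 21.6067.
Gap = |26.4416 − 21.6067| = 4.8349.

4.83 units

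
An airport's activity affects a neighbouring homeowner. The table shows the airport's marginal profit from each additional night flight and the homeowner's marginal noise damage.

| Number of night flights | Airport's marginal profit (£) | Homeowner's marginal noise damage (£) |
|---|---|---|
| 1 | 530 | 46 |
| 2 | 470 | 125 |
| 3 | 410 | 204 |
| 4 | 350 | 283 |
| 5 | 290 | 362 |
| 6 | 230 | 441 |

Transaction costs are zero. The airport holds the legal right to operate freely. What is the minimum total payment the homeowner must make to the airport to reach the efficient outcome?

£520

Left alone the airport would choose level 6 (marginal profit stays positive).
Efficient level: k* = 4 (marginal profit ≥ marginal noise damage through 4).
The homeowner must at least cover the airport's forgone profit from cutting 6→4: 290 + 230 = 520.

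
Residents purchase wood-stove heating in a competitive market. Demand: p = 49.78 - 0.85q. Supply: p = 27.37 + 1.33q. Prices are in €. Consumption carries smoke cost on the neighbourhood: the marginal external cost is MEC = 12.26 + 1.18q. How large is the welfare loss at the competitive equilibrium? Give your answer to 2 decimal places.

DWL = €88.52

Market equilibrium (private): 27.37 + 1.33q = 49.78 - 0.85q → q_m = 10.2798.
Social marginal benefit = demand − MEC = 37.52 - 2.03q.
Set SMB = MC: 37.52 - 2.03q = 27.37 + 1.33q → q* = 3.0208.
Height of the DWL triangle at q_m is MC(q_m) − SMB(q_m) = MEC(q_m) = 24.3902.
DWL = ½ × 7.2590 × 24.3902 = 88.5242.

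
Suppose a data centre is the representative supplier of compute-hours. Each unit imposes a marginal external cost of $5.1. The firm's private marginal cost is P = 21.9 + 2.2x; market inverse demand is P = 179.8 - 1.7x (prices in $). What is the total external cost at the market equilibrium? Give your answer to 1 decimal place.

Market equilibrium (private): 21.9 + 2.2x = 179.8 - 1.7x → x_m = 40.4872.
Total external cost = MEC × x_m = 5.1 × 40.4872 = 206.4847.

$206.5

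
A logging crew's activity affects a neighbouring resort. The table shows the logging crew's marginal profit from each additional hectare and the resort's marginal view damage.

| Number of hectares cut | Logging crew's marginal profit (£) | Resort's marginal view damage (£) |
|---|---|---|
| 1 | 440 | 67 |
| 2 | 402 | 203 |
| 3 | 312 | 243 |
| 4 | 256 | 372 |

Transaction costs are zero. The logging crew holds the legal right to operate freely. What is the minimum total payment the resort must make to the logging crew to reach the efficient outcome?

£256

Left alone the logging crew would choose level 4 (marginal profit stays positive).
Efficient level: k* = 3 (marginal profit ≥ marginal view damage through 3).
The resort must at least cover the logging crew's forgone profit from cutting 4→3: 256 = 256.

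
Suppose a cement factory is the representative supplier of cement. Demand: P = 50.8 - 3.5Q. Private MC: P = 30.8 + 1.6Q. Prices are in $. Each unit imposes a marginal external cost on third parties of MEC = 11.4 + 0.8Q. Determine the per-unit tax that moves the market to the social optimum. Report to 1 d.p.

tax = $12.6 per unit

Social marginal cost = private MC + MEC = 42.2 + 2.4Q.
Set SMC = demand: 42.2 + 2.4Q = 50.8 - 3.5Q → Q* = 1.4576.
The Pigouvian tax equals MEC at Q*: 11.4 + 0.8×1.4576 = 12.5661.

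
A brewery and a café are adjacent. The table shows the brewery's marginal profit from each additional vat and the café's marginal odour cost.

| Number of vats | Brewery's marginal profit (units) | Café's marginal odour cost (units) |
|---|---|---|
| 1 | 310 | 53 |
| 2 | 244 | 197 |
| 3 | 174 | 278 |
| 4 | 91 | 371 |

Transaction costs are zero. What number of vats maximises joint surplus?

Bargaining reaches the level where marginal profit last exceeds marginal odour cost.
That holds through level 2 (244 ≥ 197) but not at 3 (174 < 278).

2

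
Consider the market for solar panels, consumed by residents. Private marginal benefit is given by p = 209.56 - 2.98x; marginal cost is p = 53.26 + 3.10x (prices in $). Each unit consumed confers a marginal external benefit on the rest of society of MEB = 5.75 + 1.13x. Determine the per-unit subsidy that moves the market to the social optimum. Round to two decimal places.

subsidy = $42.74 per unit

Social marginal benefit = demand + MEB = 215.31 - 1.85x.
Set SMB = MC: 215.31 - 1.85x = 53.26 + 3.10x → x* = 32.7374.
The Pigouvian subsidy equals MEB at x*: 5.75 + 1.13×32.7374 = 42.7433.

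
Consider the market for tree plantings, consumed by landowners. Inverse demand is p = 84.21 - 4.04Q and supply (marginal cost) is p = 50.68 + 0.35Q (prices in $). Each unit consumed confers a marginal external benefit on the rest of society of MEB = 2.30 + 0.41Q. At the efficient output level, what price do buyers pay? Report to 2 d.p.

P = $47.84

Social marginal benefit = demand + MEB = 86.51 - 3.63Q.
Set SMB = MC: 86.51 - 3.63Q = 50.68 + 0.35Q → Q* = 9.0025.
Consumer price on the demand curve at Q*: 84.21 − 4.04×9.0025 = 47.8399.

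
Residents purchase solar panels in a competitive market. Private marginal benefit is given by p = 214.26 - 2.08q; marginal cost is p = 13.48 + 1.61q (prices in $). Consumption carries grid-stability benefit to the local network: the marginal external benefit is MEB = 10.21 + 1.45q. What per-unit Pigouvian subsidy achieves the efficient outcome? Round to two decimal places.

subsidy = $146.79 per unit

Social marginal benefit = demand + MEB = 224.47 - 0.63q.
Set SMB = MC: 224.47 - 0.63q = 13.48 + 1.61q → q* = 94.1920.
The Pigouvian subsidy equals MEB at q*: 10.21 + 1.45×94.1920 = 146.7884.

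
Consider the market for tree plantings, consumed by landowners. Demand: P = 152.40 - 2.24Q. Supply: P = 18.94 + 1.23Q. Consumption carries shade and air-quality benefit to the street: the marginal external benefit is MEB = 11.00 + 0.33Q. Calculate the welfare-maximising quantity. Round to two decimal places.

Social marginal benefit = demand + MEB = 163.40 - 1.91Q.
Set SMB = MC: 163.40 - 1.91Q = 18.94 + 1.23Q → Q* = 46.0064.

Q* = 46.01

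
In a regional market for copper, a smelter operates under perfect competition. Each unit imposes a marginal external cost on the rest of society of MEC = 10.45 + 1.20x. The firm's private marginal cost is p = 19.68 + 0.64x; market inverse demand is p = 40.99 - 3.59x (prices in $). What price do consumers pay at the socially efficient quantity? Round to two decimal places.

Social marginal cost = private MC + MEC = 30.13 + 1.84x.
Set SMC = demand: 30.13 + 1.84x = 40.99 - 3.59x → x* = 2.0000.
Consumer price on the demand curve at x*: 40.99 − 3.59×2.0000 = 33.8100.

P = $33.81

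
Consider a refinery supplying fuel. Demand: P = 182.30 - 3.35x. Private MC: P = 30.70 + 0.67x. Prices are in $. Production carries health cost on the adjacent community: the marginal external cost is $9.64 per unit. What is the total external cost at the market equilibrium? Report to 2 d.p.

Market equilibrium (private): 30.70 + 0.67x = 182.30 - 3.35x → x_m = 37.7114.
Total external cost = MEC × x_m = 9.64 × 37.7114 = 363.5379.

$363.54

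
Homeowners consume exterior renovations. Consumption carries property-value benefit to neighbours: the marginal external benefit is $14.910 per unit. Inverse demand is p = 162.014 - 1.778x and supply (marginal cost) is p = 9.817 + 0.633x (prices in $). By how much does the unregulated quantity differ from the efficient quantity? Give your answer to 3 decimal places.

Market equilibrium (private): 9.817 + 0.633x = 162.014 - 1.778x → x_m = 63.1261.
Social marginal benefit = demand + MEB = 176.924 - 1.778x.
Set SMB = MC: 176.924 - 1.778x = 9.817 + 0.633x → x* = 69.3102.
Gap = |63.1261 − 69.3102| = 6.1841.

6.184 units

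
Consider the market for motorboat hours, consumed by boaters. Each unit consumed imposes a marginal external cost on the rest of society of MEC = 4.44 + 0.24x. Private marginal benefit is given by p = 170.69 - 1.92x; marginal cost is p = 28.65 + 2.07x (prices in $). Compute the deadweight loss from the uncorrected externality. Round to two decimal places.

Market equilibrium (private): 28.65 + 2.07x = 170.69 - 1.92x → x_m = 35.5990.
Social marginal benefit = demand − MEC = 166.25 - 2.16x.
Set SMB = MC: 166.25 - 2.16x = 28.65 + 2.07x → x* = 32.5296.
The loss is the area between SMB and MC from x* to x_m; with linear curves that's a triangle of height MEC(x_m).
DWL = ½ × 3.0694 × 12.9838 = 19.9262.

DWL = $19.93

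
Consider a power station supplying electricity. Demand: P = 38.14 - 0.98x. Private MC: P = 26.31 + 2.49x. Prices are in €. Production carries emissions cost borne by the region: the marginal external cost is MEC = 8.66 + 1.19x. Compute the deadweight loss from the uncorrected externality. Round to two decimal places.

DWL = €17.35

Market equilibrium (private): 26.31 + 2.49x = 38.14 - 0.98x → x_m = 3.4092.
Social marginal cost = private MC + MEC = 34.97 + 3.68x.
Set SMC = demand: 34.97 + 3.68x = 38.14 - 0.98x → x* = 0.6803.
The loss is the area between SMC and demand from x* to x_m; with linear curves that's a triangle of height MEC(x_m).
DWL = ½ × 2.7289 × 12.7170 = 17.3517.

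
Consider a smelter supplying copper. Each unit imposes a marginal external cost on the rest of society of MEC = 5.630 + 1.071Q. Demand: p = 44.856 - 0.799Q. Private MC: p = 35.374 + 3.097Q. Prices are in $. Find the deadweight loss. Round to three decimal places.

Market equilibrium (private): 35.374 + 3.097Q = 44.856 - 0.799Q → Q_m = 2.4338.
Social marginal cost = private MC + MEC = 41.004 + 4.168Q.
Set SMC = demand: 41.004 + 4.168Q = 44.856 - 0.799Q → Q* = 0.7755.
The loss is the area between SMC and demand from Q* to Q_m; with linear curves that's a triangle of height MEC(Q_m).
DWL = ½ × 1.6583 × 8.2366 = 6.8294.

DWL = $6.829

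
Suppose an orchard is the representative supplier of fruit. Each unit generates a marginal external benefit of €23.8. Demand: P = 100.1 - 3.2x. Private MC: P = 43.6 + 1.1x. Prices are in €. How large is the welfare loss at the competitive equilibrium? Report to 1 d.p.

DWL = €65.9

Market equilibrium (private): 43.6 + 1.1x = 100.1 - 3.2x → x_m = 13.1395.
Social marginal cost = private MC − MEB = 19.8 + 1.1x.
Set SMC = demand: 19.8 + 1.1x = 100.1 - 3.2x → x* = 18.6744.
The welfare-loss triangle has base |x_m − x*| and height MEB(x_m) (the vertical gap between SMC and demand is zero at x* and MEB at x_m).
DWL = ½ × 5.5349 × 23.8000 = 65.8653.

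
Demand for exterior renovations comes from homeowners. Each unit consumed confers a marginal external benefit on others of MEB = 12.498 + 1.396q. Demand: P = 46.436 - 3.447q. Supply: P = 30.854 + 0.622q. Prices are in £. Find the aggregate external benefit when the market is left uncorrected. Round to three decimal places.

Market equilibrium (private): 30.854 + 0.622q = 46.436 - 3.447q → q_m = 3.8294.
Total external benefit = ∫₀^{q_m} (12.498 + 1.396q) dq = 12.498×3.8294 + ½×1.396×3.8294² = 58.0955.

£58.096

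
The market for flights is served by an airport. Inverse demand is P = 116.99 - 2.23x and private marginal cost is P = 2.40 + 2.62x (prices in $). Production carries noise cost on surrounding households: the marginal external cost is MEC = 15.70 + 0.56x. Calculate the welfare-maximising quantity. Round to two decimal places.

Social marginal cost = private MC + MEC = 18.10 + 3.18x.
Set SMC = demand: 18.10 + 3.18x = 116.99 - 2.23x → x* = 18.2791.

x* = 18.28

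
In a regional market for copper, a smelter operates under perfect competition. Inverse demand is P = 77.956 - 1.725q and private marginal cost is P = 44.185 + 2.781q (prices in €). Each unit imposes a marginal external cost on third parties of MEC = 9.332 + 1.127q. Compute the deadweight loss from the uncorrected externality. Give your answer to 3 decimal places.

DWL = €28.056

Market equilibrium (private): 44.185 + 2.781q = 77.956 - 1.725q → q_m = 7.4947.
Social marginal cost = private MC + MEC = 53.517 + 3.908q.
Set SMC = demand: 53.517 + 3.908q = 77.956 - 1.725q → q* = 4.3385.
Between q* and q_m the wedge SMC − demand runs linearly from 0 to MEC(q_m), so the loss is a triangle.
DWL = ½ × 3.1562 × 17.7785 = 28.0563.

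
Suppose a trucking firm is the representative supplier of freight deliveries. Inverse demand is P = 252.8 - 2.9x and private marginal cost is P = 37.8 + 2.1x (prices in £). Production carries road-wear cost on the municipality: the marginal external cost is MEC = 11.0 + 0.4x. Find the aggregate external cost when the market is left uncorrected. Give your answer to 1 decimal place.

Market equilibrium (private): 37.8 + 2.1x = 252.8 - 2.9x → x_m = 43.0000.
Total external cost = ∫₀^{x_m} (11.0 + 0.4x) dx = 11.0×43.0000 + ½×0.4×43.0000² = 842.8000.

£842.8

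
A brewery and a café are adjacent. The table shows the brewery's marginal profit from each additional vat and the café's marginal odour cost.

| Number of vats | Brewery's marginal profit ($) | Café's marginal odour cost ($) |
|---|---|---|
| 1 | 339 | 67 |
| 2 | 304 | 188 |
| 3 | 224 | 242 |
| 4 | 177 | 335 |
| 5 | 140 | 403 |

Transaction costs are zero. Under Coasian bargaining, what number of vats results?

2

Bargaining reaches the level where marginal profit last exceeds marginal odour cost.
That holds through level 2 (304 ≥ 188) but not at 3 (224 < 242).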